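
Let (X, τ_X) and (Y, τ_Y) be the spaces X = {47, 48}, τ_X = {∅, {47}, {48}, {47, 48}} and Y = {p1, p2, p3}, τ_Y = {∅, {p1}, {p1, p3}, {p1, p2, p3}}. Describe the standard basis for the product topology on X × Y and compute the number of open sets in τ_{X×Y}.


Basis B = {∅ × ∅, {47} × {p1}, {48} × {p1}, {47} × {p1, p3}, {47, 48} × {p1}, {48} × {p1, p3}, {47} × {p1, p2, p3}, {48} × {p1, p2, p3}, {47, 48} × {p1, p3}, {47, 48} × {p1, p2, p3}}; |τ_{X×Y}| = 16.

Enumerate products U × V with U ∈ τ_X, V ∈ τ_Y (deduplicated):
  ∅ × ∅ = {} (∅)
  {47} × {p1} = {(47,p1)}
  {48} × {p1} = {(48,p1)}
  {47} × {p1, p3} = {(47,p1), (47,p3)}
  {47, 48} × {p1} = {(47,p1), (48,p1)}
  {48} × {p1, p3} = {(48,p1), (48,p3)}
  {47} × {p1, p2, p3} = {(47,p1), (47,p2), (47,p3)}
  {48} × {p1, p2, p3} = {(48,p1), (48,p2), (48,p3)}
  {47, 48} × {p1, p3} = {(47,p1), (47,p3), (48,p1), (48,p3)}
  {47, 48} × {p1, p2, p3} = {(47,p1), (47,p2), (47,p3), (48,p1), (48,p2), (48,p3)}
These 10 distinct sets form the basis B.
Close under arbitrary unions to get τ_{X×Y}; counting gives |τ_{X×Y}| = 16.


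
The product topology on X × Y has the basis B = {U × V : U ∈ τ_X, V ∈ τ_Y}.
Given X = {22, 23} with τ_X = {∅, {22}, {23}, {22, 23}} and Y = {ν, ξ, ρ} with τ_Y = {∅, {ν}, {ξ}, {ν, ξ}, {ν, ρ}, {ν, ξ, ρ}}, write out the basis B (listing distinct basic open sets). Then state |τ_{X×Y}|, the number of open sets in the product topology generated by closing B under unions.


Basis B = {∅ × ∅, {22} × {ν}, {22} × {ξ}, {23} × {ν}, {23} × {ξ}, {22} × {ν, ξ}, {22} × {ν, ρ}, {22, 23} × {ν}, {22, 23} × {ξ}, {23} × {ν, ξ}, {23} × {ν, ρ}, {22} × {ν, ξ, ρ}, {23} × {ν, ξ, ρ}, {22, 23} × {ν, ξ}, {22, 23} × {ν, ρ}, {22, 23} × {ν, ξ, ρ}}; |τ_{X×Y}| = 36.

Enumerate products U × V with U ∈ τ_X, V ∈ τ_Y (deduplicated):
  ∅ × ∅ = {} (∅)
  {22} × {ν} = {(22,ν)}
  {22} × {ξ} = {(22,ξ)}
  {23} × {ν} = {(23,ν)}
  {23} × {ξ} = {(23,ξ)}
  {22} × {ν, ξ} = {(22,ν), (22,ξ)}
  {22} × {ν, ρ} = {(22,ν), (22,ρ)}
  {22, 23} × {ν} = {(22,ν), (23,ν)}
  {22, 23} × {ξ} = {(22,ξ), (23,ξ)}
  {23} × {ν, ξ} = {(23,ν), (23,ξ)}
  {23} × {ν, ρ} = {(23,ν), (23,ρ)}
  {22} × {ν, ξ, ρ} = {(22,ν), (22,ξ), (22,ρ)}
  {23} × {ν, ξ, ρ} = {(23,ν), (23,ξ), (23,ρ)}
  {22, 23} × {ν, ξ} = {(22,ν), (22,ξ), (23,ν), (23,ξ)}
  {22, 23} × {ν, ρ} = {(22,ν), (22,ρ), (23,ν), (23,ρ)}
  {22, 23} × {ν, ξ, ρ} = {(22,ν), (22,ξ), (22,ρ), (23,ν), (23,ξ), (23,ρ)}
These 16 distinct sets form the basis B.
Close under arbitrary unions to get τ_{X×Y}; counting gives |τ_{X×Y}| = 36.


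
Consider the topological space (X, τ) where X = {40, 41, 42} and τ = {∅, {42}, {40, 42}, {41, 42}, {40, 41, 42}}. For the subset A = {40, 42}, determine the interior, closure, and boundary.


int(A) = {40, 42}, cl(A) = {40, 41, 42}, ∂A = {41}.

Closed sets in (X, τ) are complements of opens:
  closed(X, τ) = {∅, {40}, {41}, {40, 41}, {40, 41, 42}}.
int(A) = ⋃ {U ∈ τ : U ⊆ A}. Opens contained in A: ∅, {42}, {40, 42}.
Taking the union of these: int(A) = {40, 42}.
cl(A) = ⋂ {C closed : A ⊆ C}. Closed sets containing A: {40, 41, 42}.
Intersecting these: cl(A) = {40, 41, 42}.
∂A = cl(A) ∖ int(A) = {40, 41, 42} ∖ {40, 42} = {41}.


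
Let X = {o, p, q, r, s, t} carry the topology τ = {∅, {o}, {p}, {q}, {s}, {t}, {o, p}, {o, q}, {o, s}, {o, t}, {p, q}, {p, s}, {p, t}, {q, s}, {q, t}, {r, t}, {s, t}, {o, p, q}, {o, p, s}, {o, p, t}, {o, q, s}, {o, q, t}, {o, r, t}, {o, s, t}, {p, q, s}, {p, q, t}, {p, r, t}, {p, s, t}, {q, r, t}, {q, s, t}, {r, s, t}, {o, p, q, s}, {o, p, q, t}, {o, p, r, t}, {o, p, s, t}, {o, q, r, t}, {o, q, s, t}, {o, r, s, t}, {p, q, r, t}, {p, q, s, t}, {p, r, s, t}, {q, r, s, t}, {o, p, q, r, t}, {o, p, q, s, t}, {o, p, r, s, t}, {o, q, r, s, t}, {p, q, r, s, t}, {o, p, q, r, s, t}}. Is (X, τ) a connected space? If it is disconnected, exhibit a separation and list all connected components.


(X, τ) is disconnected; components = [{o}, {p}, {q}, {s}, {r, t}].

Find clopen sets (U ∈ τ with X ∖ U ∈ τ):
  U = ∅, X ∖ U = {o, p, q, r, s, t} — both open, so U is clopen.
  U = {o}, X ∖ U = {p, q, r, s, t} — both open, so U is clopen.
  U = {p}, X ∖ U = {o, q, r, s, t} — both open, so U is clopen.
  U = {q}, X ∖ U = {o, p, r, s, t} — both open, so U is clopen.
  U = {s}, X ∖ U = {o, p, q, r, t} — both open, so U is clopen.
  U = {o, p}, X ∖ U = {q, r, s, t} — both open, so U is clopen.
  U = {o, q}, X ∖ U = {p, r, s, t} — both open, so U is clopen.
  U = {o, s}, X ∖ U = {p, q, r, t} — both open, so U is clopen.
  U = {p, q}, X ∖ U = {o, r, s, t} — both open, so U is clopen.
  U = {p, s}, X ∖ U = {o, q, r, t} — both open, so U is clopen.
  U = {q, s}, X ∖ U = {o, p, r, t} — both open, so U is clopen.
  U = {r, t}, X ∖ U = {o, p, q, s} — both open, so U is clopen.
  U = {o, p, q}, X ∖ U = {r, s, t} — both open, so U is clopen.
  U = {o, p, s}, X ∖ U = {q, r, t} — both open, so U is clopen.
  U = {o, q, s}, X ∖ U = {p, r, t} — both open, so U is clopen.
  U = {o, r, t}, X ∖ U = {p, q, s} — both open, so U is clopen.
  U = {p, q, s}, X ∖ U = {o, r, t} — both open, so U is clopen.
  U = {p, r, t}, X ∖ U = {o, q, s} — both open, so U is clopen.
  U = {q, r, t}, X ∖ U = {o, p, s} — both open, so U is clopen.
  U = {r, s, t}, X ∖ U = {o, p, q} — both open, so U is clopen.
  U = {o, p, q, s}, X ∖ U = {r, t} — both open, so U is clopen.
  U = {o, p, r, t}, X ∖ U = {q, s} — both open, so U is clopen.
  U = {o, q, r, t}, X ∖ U = {p, s} — both open, so U is clopen.
  U = {o, r, s, t}, X ∖ U = {p, q} — both open, so U is clopen.
  U = {p, q, r, t}, X ∖ U = {o, s} — both open, so U is clopen.
  U = {p, r, s, t}, X ∖ U = {o, q} — both open, so U is clopen.
  U = {q, r, s, t}, X ∖ U = {o, p} — both open, so U is clopen.
  U = {o, p, q, r, t}, X ∖ U = {s} — both open, so U is clopen.
  U = {o, p, r, s, t}, X ∖ U = {q} — both open, so U is clopen.
  U = {o, q, r, s, t}, X ∖ U = {p} — both open, so U is clopen.
  U = {p, q, r, s, t}, X ∖ U = {o} — both open, so U is clopen.
  U = {o, p, q, r, s, t}, X ∖ U = ∅ — both open, so U is clopen.
Nontrivial clopen(s) exist: e.g. {o, p, q, r, t}. So (X, τ) is disconnected.
Compute connected components by grouping points that agree on all clopens:
  component: {o}
  component: {p}
  component: {q}
  component: {s}
  component: {r, t}


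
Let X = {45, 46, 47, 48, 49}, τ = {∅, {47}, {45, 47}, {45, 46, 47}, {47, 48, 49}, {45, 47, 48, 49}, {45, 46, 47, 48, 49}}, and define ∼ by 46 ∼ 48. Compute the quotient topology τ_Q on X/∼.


X/∼ = {[45], [46=48], [47], [49]}; |τ_Q| = 4.

Equivalence classes: [45], [46=48], [47], [49].
Quotient map π: X → X/∼ sends 45 ↦ [45], 46 ↦ [46=48], 47 ↦ [47], 48 ↦ [46=48], 49 ↦ [49].
For each subset V ⊆ X/∼, compute π^{-1}(V) ⊆ X and check whether π^{-1}(V) ∈ τ. V is open in τ_Q iff π^{-1}(V) ∈ τ.
  V = {}: π^{-1}(V) = ∅ ∈ τ ✓.
  V = {[45]}: π^{-1}(V) = {45} ∉ τ ✗.
  V = {[46=48]}: π^{-1}(V) = {46, 48} ∉ τ ✗.
  V = {[45], [46=48]}: π^{-1}(V) = {45, 46, 48} ∉ τ ✗.
  V = {[47]}: π^{-1}(V) = {47} ∈ τ ✓.
  V = {[45], [47]}: π^{-1}(V) = {45, 47} ∈ τ ✓.
  V = {[46=48], [47]}: π^{-1}(V) = {46, 47, 48} ∉ τ ✗.
  V = {[45], [46=48], [47]}: π^{-1}(V) = {45, 46, 47, 48} ∉ τ ✗.
  V = {[49]}: π^{-1}(V) = {49} ∉ τ ✗.
  V = {[45], [49]}: π^{-1}(V) = {45, 49} ∉ τ ✗.
  V = {[46=48], [49]}: π^{-1}(V) = {46, 48, 49} ∉ τ ✗.
  V = {[45], [46=48], [49]}: π^{-1}(V) = {45, 46, 48, 49} ∉ τ ✗.
  V = {[47], [49]}: π^{-1}(V) = {47, 49} ∉ τ ✗.
  V = {[45], [47], [49]}: π^{-1}(V) = {45, 47, 49} ∉ τ ✗.
  V = {[46=48], [47], [49]}: π^{-1}(V) = {46, 47, 48, 49} ∉ τ ✗.
  V = {[45], [46=48], [47], [49]}: π^{-1}(V) = {45, 46, 47, 48, 49} ∈ τ ✓.
Open sets in the quotient: τ_Q = {{}, {[47]}, {[45], [47]}, {[45], [46=48], [47], [49]}} (4 elements).


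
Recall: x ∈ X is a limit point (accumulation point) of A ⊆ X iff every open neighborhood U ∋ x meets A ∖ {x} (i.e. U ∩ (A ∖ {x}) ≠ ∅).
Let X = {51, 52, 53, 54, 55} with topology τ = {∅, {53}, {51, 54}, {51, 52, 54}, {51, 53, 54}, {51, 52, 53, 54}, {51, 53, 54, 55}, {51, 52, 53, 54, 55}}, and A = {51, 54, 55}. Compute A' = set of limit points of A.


A' = {51, 52, 54, 55}

For each x ∈ X, list the open sets U ∈ τ with x ∈ U, then check whether U ∩ (A ∖ {x}) ≠ ∅ for every such U.
  x = 51: opens ∋ x are {51, 54}, {51, 52, 54}, {51, 53, 54}, {51, 52, 53, 54}, {51, 53, 54, 55}, {51, 52, 53, 54, 55}; each meets A ∖ {51}, so x IS a limit point.
  x = 52: opens ∋ x are {51, 52, 54}, {51, 52, 53, 54}, {51, 52, 53, 54, 55}; each meets A ∖ {52}, so x IS a limit point.
  x = 53: open {53} ∋ x has {53} ∩ (A ∖ {53}) = ∅, so x is NOT a limit point.
  x = 54: opens ∋ x are {51, 54}, {51, 52, 54}, {51, 53, 54}, {51, 52, 53, 54}, {51, 53, 54, 55}, {51, 52, 53, 54, 55}; each meets A ∖ {54}, so x IS a limit point.
  x = 55: opens ∋ x are {51, 53, 54, 55}, {51, 52, 53, 54, 55}; each meets A ∖ {55}, so x IS a limit point.
Collecting: A' = {51, 52, 54, 55}.


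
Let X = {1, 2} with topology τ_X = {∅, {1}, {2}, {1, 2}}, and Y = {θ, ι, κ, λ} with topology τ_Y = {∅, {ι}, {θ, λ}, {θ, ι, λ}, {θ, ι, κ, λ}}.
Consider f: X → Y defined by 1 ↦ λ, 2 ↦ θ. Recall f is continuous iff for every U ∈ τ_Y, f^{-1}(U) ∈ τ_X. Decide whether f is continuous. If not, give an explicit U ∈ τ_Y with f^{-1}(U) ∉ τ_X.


f IS continuous.

Compute f^{-1}(U) for each U ∈ τ_Y:
  U = ∅: f^{-1}(U) = ∅ ∈ τ_X ✓.
  U = {ι}: f^{-1}(U) = ∅ ∈ τ_X ✓.
  U = {θ, λ}: f^{-1}(U) = {1, 2} ∈ τ_X ✓.
  U = {θ, ι, λ}: f^{-1}(U) = {1, 2} ∈ τ_X ✓.
  U = {θ, ι, κ, λ}: f^{-1}(U) = {1, 2} ∈ τ_X ✓.
Every preimage lies in τ_X, so f IS continuous.


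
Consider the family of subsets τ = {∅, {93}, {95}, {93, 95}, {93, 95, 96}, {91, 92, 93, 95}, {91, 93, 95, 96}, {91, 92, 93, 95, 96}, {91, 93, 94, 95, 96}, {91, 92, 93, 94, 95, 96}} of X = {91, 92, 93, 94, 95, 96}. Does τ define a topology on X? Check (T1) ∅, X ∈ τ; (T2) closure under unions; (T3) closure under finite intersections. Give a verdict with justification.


τ is NOT a topology on X.

Axiom (T1): ∅ ∈ τ? Yes; X ∈ τ? Yes.
Axiom (T2/T3): check pairwise unions and intersections of members of τ.
Counterexample for (T3): {91, 92, 93, 95} ∩ {91, 93, 95, 96} = {91, 93, 95} ∉ τ. Therefore τ is NOT a topology.


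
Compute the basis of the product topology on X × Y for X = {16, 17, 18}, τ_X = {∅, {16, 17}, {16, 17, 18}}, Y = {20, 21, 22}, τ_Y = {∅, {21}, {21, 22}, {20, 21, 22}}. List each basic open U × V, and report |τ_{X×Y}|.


Basis B = {∅ × ∅, {16, 17} × {21}, {16, 17, 18} × {21}, {16, 17} × {21, 22}, {16, 17} × {20, 21, 22}, {16, 17, 18} × {21, 22}, {16, 17, 18} × {20, 21, 22}}; |τ_{X×Y}| = 10.

Enumerate products U × V with U ∈ τ_X, V ∈ τ_Y (deduplicated):
  ∅ × ∅ = {} (∅)
  {16, 17} × {21} = {(16,21), (17,21)}
  {16, 17, 18} × {21} = {(16,21), (17,21), (18,21)}
  {16, 17} × {21, 22} = {(16,21), (16,22), (17,21), (17,22)}
  {16, 17} × {20, 21, 22} = {(16,20), (16,21), (16,22), (17,20), (17,21), (17,22)}
  {16, 17, 18} × {21, 22} = {(16,21), (16,22), (17,21), (17,22), (18,21), (18,22)}
  {16, 17, 18} × {20, 21, 22} = {(16,20), (16,21), (16,22), (17,20), (17,21), (17,22), (18,20), (18,21), (18,22)}
These 7 distinct sets form the basis B.
Close under arbitrary unions to get τ_{X×Y}; counting gives |τ_{X×Y}| = 10.


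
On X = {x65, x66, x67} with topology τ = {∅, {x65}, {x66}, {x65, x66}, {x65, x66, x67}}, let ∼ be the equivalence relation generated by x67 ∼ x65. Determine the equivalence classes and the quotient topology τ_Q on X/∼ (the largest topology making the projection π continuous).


X/∼ = {[x65=x67], [x66]}; |τ_Q| = 3.

Equivalence classes: [x65=x67], [x66].
Quotient map π: X → X/∼ sends x65 ↦ [x65=x67], x66 ↦ [x66], x67 ↦ [x65=x67].
For each subset V ⊆ X/∼, compute π^{-1}(V) ⊆ X and check whether π^{-1}(V) ∈ τ. V is open in τ_Q iff π^{-1}(V) ∈ τ.
  V = {}: π^{-1}(V) = ∅ ∈ τ ✓.
  V = {[x65=x67]}: π^{-1}(V) = {x65, x67} ∉ τ ✗.
  V = {[x66]}: π^{-1}(V) = {x66} ∈ τ ✓.
  V = {[x65=x67], [x66]}: π^{-1}(V) = {x65, x66, x67} ∈ τ ✓.
Open sets in the quotient: τ_Q = {{}, {[x66]}, {[x65=x67], [x66]}} (3 elements).


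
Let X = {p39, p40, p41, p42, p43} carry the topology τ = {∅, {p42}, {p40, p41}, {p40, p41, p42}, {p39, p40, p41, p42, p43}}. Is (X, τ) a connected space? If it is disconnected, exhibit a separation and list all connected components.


(X, τ) is connected.

Find clopen sets (U ∈ τ with X ∖ U ∈ τ):
  U = ∅, X ∖ U = {p39, p40, p41, p42, p43} — both open, so U is clopen.
  U = {p39, p40, p41, p42, p43}, X ∖ U = ∅ — both open, so U is clopen.
Only trivial clopens (∅ and X) exist, so (X, τ) is connected.
Compute connected components by grouping points that agree on all clopens:
  component: {p39, p40, p41, p42, p43}


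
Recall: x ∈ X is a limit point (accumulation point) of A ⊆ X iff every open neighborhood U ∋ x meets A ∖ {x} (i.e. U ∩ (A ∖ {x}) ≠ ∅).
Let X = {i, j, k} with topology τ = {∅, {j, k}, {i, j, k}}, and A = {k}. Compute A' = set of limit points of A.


A' = {i, j}

For each x ∈ X, list the open sets U ∈ τ with x ∈ U, then check whether U ∩ (A ∖ {x}) ≠ ∅ for every such U.
  x = i: opens ∋ x are {i, j, k}; each meets A ∖ {i}, so x IS a limit point.
  x = j: opens ∋ x are {j, k}, {i, j, k}; each meets A ∖ {j}, so x IS a limit point.
  x = k: open {j, k} ∋ x has {j, k} ∩ (A ∖ {k}) = ∅, so x is NOT a limit point.
Collecting: A' = {i, j}.


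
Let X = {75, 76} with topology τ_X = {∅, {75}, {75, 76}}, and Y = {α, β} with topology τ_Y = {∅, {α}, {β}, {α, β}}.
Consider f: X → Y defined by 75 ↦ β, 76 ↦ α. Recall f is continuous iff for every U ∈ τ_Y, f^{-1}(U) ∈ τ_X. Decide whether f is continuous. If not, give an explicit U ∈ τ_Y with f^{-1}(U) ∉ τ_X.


f is NOT continuous.

Compute f^{-1}(U) for each U ∈ τ_Y:
  U = ∅: f^{-1}(U) = ∅ ∈ τ_X ✓.
  U = {α}: f^{-1}(U) = {76} ∉ τ_X ✗.
  U = {β}: f^{-1}(U) = {75} ∈ τ_X ✓.
  U = {α, β}: f^{-1}(U) = {75, 76} ∈ τ_X ✓.
Found U = {α} with f^{-1}(U) = {76} not in τ_X. Therefore f is NOT continuous.


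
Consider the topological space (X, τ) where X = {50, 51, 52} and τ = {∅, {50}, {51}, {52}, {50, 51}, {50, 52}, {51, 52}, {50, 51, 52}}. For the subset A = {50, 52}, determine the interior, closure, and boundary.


int(A) = {50, 52}, cl(A) = {50, 52}, ∂A = ∅.

Closed sets in (X, τ) are complements of opens:
  closed(X, τ) = {∅, {50}, {51}, {52}, {50, 51}, {50, 52}, {51, 52}, {50, 51, 52}}.
int(A) = ⋃ {U ∈ τ : U ⊆ A}. Opens contained in A: ∅, {50}, {52}, {50, 52}.
Taking the union of these: int(A) = {50, 52}.
cl(A) = ⋂ {C closed : A ⊆ C}. Closed sets containing A: {50, 52}, {50, 51, 52}.
Intersecting these: cl(A) = {50, 52}.
∂A = cl(A) ∖ int(A) = {50, 52} ∖ {50, 52} = ∅.


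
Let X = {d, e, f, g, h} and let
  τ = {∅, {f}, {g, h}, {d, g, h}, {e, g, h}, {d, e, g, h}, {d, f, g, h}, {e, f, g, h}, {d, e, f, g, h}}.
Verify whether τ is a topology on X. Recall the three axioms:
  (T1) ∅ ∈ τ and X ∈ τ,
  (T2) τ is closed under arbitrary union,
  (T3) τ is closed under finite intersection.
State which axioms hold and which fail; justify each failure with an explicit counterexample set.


τ is NOT a topology on X.

Axiom (T1): ∅ ∈ τ? Yes; X ∈ τ? Yes.
Axiom (T2/T3): check pairwise unions and intersections of members of τ.
Counterexample for (T2): {f} ∪ {g, h} = {f, g, h} ∉ τ. Therefore τ is NOT a topology.


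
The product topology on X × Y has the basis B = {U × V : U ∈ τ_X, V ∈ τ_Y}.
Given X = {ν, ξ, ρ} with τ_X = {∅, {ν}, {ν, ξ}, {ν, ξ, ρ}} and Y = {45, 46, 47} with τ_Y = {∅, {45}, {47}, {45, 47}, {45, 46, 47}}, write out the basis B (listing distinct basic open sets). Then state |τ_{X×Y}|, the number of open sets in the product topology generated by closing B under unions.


Basis B = {∅ × ∅, {ν} × {45}, {ν} × {47}, {ν} × {45, 47}, {ν, ξ} × {45}, {ν, ξ} × {47}, {ν} × {45, 46, 47}, {ν, ξ, ρ} × {45}, {ν, ξ, ρ} × {47}, {ν, ξ} × {45, 47}, {ν, ξ} × {45, 46, 47}, {ν, ξ, ρ} × {45, 47}, {ν, ξ, ρ} × {45, 46, 47}}; |τ_{X×Y}| = 30.

Enumerate products U × V with U ∈ τ_X, V ∈ τ_Y (deduplicated):
  ∅ × ∅ = {} (∅)
  {ν} × {45} = {(ν,45)}
  {ν} × {47} = {(ν,47)}
  {ν} × {45, 47} = {(ν,45), (ν,47)}
  {ν, ξ} × {45} = {(ν,45), (ξ,45)}
  {ν, ξ} × {47} = {(ν,47), (ξ,47)}
  {ν} × {45, 46, 47} = {(ν,45), (ν,46), (ν,47)}
  {ν, ξ, ρ} × {45} = {(ν,45), (ξ,45), (ρ,45)}
  {ν, ξ, ρ} × {47} = {(ν,47), (ξ,47), (ρ,47)}
  {ν, ξ} × {45, 47} = {(ν,45), (ν,47), (ξ,45), (ξ,47)}
  {ν, ξ} × {45, 46, 47} = {(ν,45), (ν,46), (ν,47), (ξ,45), (ξ,46), (ξ,47)}
  {ν, ξ, ρ} × {45, 47} = {(ν,45), (ν,47), (ξ,45), (ξ,47), (ρ,45), (ρ,47)}
  {ν, ξ, ρ} × {45, 46, 47} = {(ν,45), (ν,46), (ν,47), (ξ,45), (ξ,46), (ξ,47), (ρ,45), (ρ,46), (ρ,47)}
These 13 distinct sets form the basis B.
Close under arbitrary unions to get τ_{X×Y}; counting gives |τ_{X×Y}| = 30.


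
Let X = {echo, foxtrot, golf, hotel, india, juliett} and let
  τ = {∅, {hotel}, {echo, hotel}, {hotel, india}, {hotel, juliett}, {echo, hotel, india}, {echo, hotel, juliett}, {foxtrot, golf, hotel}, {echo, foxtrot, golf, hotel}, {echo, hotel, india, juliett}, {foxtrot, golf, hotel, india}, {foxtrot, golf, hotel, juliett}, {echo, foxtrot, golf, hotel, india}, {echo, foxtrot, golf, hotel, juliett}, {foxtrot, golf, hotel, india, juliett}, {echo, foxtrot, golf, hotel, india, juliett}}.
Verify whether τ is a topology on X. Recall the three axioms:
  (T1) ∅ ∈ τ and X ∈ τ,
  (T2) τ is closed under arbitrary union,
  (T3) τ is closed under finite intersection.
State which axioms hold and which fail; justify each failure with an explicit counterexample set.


τ is NOT a topology on X.

Axiom (T1): ∅ ∈ τ? Yes; X ∈ τ? Yes.
Axiom (T2/T3): check pairwise unions and intersections of members of τ.
Counterexample for (T2): {hotel, india} ∪ {hotel, juliett} = {hotel, india, juliett} ∉ τ. Therefore τ is NOT a topology.


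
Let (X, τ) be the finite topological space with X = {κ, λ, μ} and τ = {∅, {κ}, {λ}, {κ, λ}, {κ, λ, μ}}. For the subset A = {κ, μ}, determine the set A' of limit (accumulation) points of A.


A' = {μ}

For each x ∈ X, list the open sets U ∈ τ with x ∈ U, then check whether U ∩ (A ∖ {x}) ≠ ∅ for every such U.
  x = κ: open {κ} ∋ x has {κ} ∩ (A ∖ {κ}) = ∅, so x is NOT a limit point.
  x = λ: open {λ} ∋ x has {λ} ∩ (A ∖ {λ}) = ∅, so x is NOT a limit point.
  x = μ: opens ∋ x are {κ, λ, μ}; each meets A ∖ {μ}, so x IS a limit point.
Collecting: A' = {μ}.


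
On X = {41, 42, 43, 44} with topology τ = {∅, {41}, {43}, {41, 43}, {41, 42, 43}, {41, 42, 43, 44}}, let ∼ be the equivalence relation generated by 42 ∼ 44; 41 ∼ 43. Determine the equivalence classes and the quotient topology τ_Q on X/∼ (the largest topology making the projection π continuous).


X/∼ = {[41=43], [42=44]}; |τ_Q| = 3.

Equivalence classes: [41=43], [42=44].
Quotient map π: X → X/∼ sends 41 ↦ [41=43], 42 ↦ [42=44], 43 ↦ [41=43], 44 ↦ [42=44].
For each subset V ⊆ X/∼, compute π^{-1}(V) ⊆ X and check whether π^{-1}(V) ∈ τ. V is open in τ_Q iff π^{-1}(V) ∈ τ.
  V = {}: π^{-1}(V) = ∅ ∈ τ ✓.
  V = {[41=43]}: π^{-1}(V) = {41, 43} ∈ τ ✓.
  V = {[42=44]}: π^{-1}(V) = {42, 44} ∉ τ ✗.
  V = {[41=43], [42=44]}: π^{-1}(V) = {41, 42, 43, 44} ∈ τ ✓.
Open sets in the quotient: τ_Q = {{}, {[41=43]}, {[41=43], [42=44]}} (3 elements).


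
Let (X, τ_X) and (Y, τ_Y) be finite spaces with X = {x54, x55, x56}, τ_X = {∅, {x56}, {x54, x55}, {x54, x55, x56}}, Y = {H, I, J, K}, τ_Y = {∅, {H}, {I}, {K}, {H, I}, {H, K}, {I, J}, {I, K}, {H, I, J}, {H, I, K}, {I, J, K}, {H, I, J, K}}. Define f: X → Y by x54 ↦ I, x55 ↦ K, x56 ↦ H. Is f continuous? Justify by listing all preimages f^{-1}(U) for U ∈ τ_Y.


f is NOT continuous.

Compute f^{-1}(U) for each U ∈ τ_Y:
  U = ∅: f^{-1}(U) = ∅ ∈ τ_X ✓.
  U = {H}: f^{-1}(U) = {x56} ∈ τ_X ✓.
  U = {I}: f^{-1}(U) = {x54} ∉ τ_X ✗.
  U = {K}: f^{-1}(U) = {x55} ∉ τ_X ✗.
  U = {H, I}: f^{-1}(U) = {x54, x56} ∉ τ_X ✗.
  U = {H, K}: f^{-1}(U) = {x55, x56} ∉ τ_X ✗.
  U = {I, J}: f^{-1}(U) = {x54} ∉ τ_X ✗.
  U = {I, K}: f^{-1}(U) = {x54, x55} ∈ τ_X ✓.
  U = {H, I, J}: f^{-1}(U) = {x54, x56} ∉ τ_X ✗.
  U = {H, I, K}: f^{-1}(U) = {x54, x55, x56} ∈ τ_X ✓.
  U = {I, J, K}: f^{-1}(U) = {x54, x55} ∈ τ_X ✓.
  U = {H, I, J, K}: f^{-1}(U) = {x54, x55, x56} ∈ τ_X ✓.
Found U = {I} with f^{-1}(U) = {x54} not in τ_X. Therefore f is NOT continuous.


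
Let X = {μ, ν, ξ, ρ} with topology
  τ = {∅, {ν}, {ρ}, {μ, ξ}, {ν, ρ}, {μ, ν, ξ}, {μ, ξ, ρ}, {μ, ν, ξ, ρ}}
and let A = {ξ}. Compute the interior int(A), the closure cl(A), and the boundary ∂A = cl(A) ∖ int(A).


int(A) = ∅, cl(A) = {μ, ξ}, ∂A = {μ, ξ}.

Closed sets in (X, τ) are complements of opens:
  closed(X, τ) = {∅, {ν}, {ρ}, {μ, ξ}, {ν, ρ}, {μ, ν, ξ}, {μ, ξ, ρ}, {μ, ν, ξ, ρ}}.
int(A) = ⋃ {U ∈ τ : U ⊆ A}. Opens contained in A: ∅.
Taking the union of these: int(A) = ∅.
cl(A) = ⋂ {C closed : A ⊆ C}. Closed sets containing A: {μ, ξ}, {μ, ν, ξ}, {μ, ξ, ρ}, {μ, ν, ξ, ρ}.
Intersecting these: cl(A) = {μ, ξ}.
∂A = cl(A) ∖ int(A) = {μ, ξ} ∖ ∅ = {μ, ξ}.


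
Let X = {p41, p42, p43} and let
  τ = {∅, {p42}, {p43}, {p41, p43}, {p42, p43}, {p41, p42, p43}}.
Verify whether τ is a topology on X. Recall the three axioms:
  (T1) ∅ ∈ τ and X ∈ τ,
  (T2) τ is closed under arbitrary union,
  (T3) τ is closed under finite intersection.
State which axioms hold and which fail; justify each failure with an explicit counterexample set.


τ IS a topology on X.

Axiom (T1): ∅ ∈ τ? Yes; X ∈ τ? Yes.
Axiom (T2/T3): check pairwise unions and intersections of members of τ.
All pairwise intersections and unions checked — each lies in τ. Therefore τ satisfies (T1), (T2), (T3): it IS a topology on X.


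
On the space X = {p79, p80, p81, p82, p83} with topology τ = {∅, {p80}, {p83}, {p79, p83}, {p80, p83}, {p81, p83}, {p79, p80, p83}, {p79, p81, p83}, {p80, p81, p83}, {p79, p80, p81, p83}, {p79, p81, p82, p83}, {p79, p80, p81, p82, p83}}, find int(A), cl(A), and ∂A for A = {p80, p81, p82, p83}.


int(A) = {p80, p81, p83}, cl(A) = {p79, p80, p81, p82, p83}, ∂A = {p79, p82}.

Closed sets in (X, τ) are complements of opens:
  closed(X, τ) = {∅, {p80}, {p82}, {p79, p82}, {p80, p82}, {p81, p82}, {p79, p80, p82}, {p79, p81, p82}, {p80, p81, p82}, {p79, p80, p81, p82}, {p79, p81, p82, p83}, {p79, p80, p81, p82, p83}}.
int(A) = ⋃ {U ∈ τ : U ⊆ A}. Opens contained in A: ∅, {p80}, {p83}, {p80, p83}, {p81, p83}, {p80, p81, p83}.
Taking the union of these: int(A) = {p80, p81, p83}.
cl(A) = ⋂ {C closed : A ⊆ C}. Closed sets containing A: {p79, p80, p81, p82, p83}.
Intersecting these: cl(A) = {p79, p80, p81, p82, p83}.
∂A = cl(A) ∖ int(A) = {p79, p80, p81, p82, p83} ∖ {p80, p81, p83} = {p79, p82}.


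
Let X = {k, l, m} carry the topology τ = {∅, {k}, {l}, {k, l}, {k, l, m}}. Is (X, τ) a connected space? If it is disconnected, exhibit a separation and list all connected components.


(X, τ) is connected.

Find clopen sets (U ∈ τ with X ∖ U ∈ τ):
  U = ∅, X ∖ U = {k, l, m} — both open, so U is clopen.
  U = {k, l, m}, X ∖ U = ∅ — both open, so U is clopen.
Only trivial clopens (∅ and X) exist, so (X, τ) is connected.
Compute connected components by grouping points that agree on all clopens:
  component: {k, l, m}


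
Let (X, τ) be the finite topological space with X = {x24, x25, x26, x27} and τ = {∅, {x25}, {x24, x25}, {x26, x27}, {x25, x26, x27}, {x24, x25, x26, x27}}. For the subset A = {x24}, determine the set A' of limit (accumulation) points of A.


A' = ∅

For each x ∈ X, list the open sets U ∈ τ with x ∈ U, then check whether U ∩ (A ∖ {x}) ≠ ∅ for every such U.
  x = x24: open {x24, x25} ∋ x has {x24, x25} ∩ (A ∖ {x24}) = ∅, so x is NOT a limit point.
  x = x25: open {x25} ∋ x has {x25} ∩ (A ∖ {x25}) = ∅, so x is NOT a limit point.
  x = x26: open {x26, x27} ∋ x has {x26, x27} ∩ (A ∖ {x26}) = ∅, so x is NOT a limit point.
  x = x27: open {x26, x27} ∋ x has {x26, x27} ∩ (A ∖ {x27}) = ∅, so x is NOT a limit point.
Collecting: A' = ∅.


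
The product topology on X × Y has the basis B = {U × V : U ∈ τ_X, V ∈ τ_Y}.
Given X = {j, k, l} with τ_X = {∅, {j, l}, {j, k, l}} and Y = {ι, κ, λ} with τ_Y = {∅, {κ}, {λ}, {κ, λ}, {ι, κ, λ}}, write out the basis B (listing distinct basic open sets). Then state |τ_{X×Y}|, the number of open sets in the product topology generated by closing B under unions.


Basis B = {∅ × ∅, {j, l} × {κ}, {j, l} × {λ}, {j, k, l} × {κ}, {j, k, l} × {λ}, {j, l} × {κ, λ}, {j, l} × {ι, κ, λ}, {j, k, l} × {κ, λ}, {j, k, l} × {ι, κ, λ}}; |τ_{X×Y}| = 14.

Enumerate products U × V with U ∈ τ_X, V ∈ τ_Y (deduplicated):
  ∅ × ∅ = {} (∅)
  {j, l} × {κ} = {(j,κ), (l,κ)}
  {j, l} × {λ} = {(j,λ), (l,λ)}
  {j, k, l} × {κ} = {(j,κ), (k,κ), (l,κ)}
  {j, k, l} × {λ} = {(j,λ), (k,λ), (l,λ)}
  {j, l} × {κ, λ} = {(j,κ), (j,λ), (l,κ), (l,λ)}
  {j, l} × {ι, κ, λ} = {(j,ι), (j,κ), (j,λ), (l,ι), (l,κ), (l,λ)}
  {j, k, l} × {κ, λ} = {(j,κ), (j,λ), (k,κ), (k,λ), (l,κ), (l,λ)}
  {j, k, l} × {ι, κ, λ} = {(j,ι), (j,κ), (j,λ), (k,ι), (k,κ), (k,λ), (l,ι), (l,κ), (l,λ)}
These 9 distinct sets form the basis B.
Close under arbitrary unions to get τ_{X×Y}; counting gives |τ_{X×Y}| = 14.


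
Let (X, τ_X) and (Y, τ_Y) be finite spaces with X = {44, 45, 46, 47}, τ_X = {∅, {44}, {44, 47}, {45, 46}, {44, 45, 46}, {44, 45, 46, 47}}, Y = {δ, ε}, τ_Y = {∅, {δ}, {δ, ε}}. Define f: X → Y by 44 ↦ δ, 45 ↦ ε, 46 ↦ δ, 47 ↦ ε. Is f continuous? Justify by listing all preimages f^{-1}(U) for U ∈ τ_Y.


f is NOT continuous.

Compute f^{-1}(U) for each U ∈ τ_Y:
  U = ∅: f^{-1}(U) = ∅ ∈ τ_X ✓.
  U = {δ}: f^{-1}(U) = {44, 46} ∉ τ_X ✗.
  U = {δ, ε}: f^{-1}(U) = {44, 45, 46, 47} ∈ τ_X ✓.
Found U = {δ} with f^{-1}(U) = {44, 46} not in τ_X. Therefore f is NOT continuous.


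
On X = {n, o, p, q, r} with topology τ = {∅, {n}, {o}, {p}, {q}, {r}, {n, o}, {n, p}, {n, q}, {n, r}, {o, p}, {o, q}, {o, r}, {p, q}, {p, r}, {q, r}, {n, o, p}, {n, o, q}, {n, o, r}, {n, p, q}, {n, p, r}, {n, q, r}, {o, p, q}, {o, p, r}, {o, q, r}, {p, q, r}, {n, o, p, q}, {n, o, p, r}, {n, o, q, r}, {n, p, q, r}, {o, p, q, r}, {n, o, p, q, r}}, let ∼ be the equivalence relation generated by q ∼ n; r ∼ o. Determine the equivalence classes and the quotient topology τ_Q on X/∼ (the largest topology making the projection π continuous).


X/∼ = {[n=q], [o=r], [p]}; |τ_Q| = 8.

Equivalence classes: [n=q], [o=r], [p].
Quotient map π: X → X/∼ sends n ↦ [n=q], o ↦ [o=r], p ↦ [p], q ↦ [n=q], r ↦ [o=r].
For each subset V ⊆ X/∼, compute π^{-1}(V) ⊆ X and check whether π^{-1}(V) ∈ τ. V is open in τ_Q iff π^{-1}(V) ∈ τ.
  V = {}: π^{-1}(V) = ∅ ∈ τ ✓.
  V = {[n=q]}: π^{-1}(V) = {n, q} ∈ τ ✓.
  V = {[o=r]}: π^{-1}(V) = {o, r} ∈ τ ✓.
  V = {[n=q], [o=r]}: π^{-1}(V) = {n, o, q, r} ∈ τ ✓.
  V = {[p]}: π^{-1}(V) = {p} ∈ τ ✓.
  V = {[n=q], [p]}: π^{-1}(V) = {n, p, q} ∈ τ ✓.
  V = {[o=r], [p]}: π^{-1}(V) = {o, p, r} ∈ τ ✓.
  V = {[n=q], [o=r], [p]}: π^{-1}(V) = {n, o, p, q, r} ∈ τ ✓.
Open sets in the quotient: τ_Q = {{}, {[n=q]}, {[o=r]}, {[n=q], [o=r]}, {[p]}, {[n=q], [p]}, {[o=r], [p]}, {[n=q], [o=r], [p]}} (8 elements).


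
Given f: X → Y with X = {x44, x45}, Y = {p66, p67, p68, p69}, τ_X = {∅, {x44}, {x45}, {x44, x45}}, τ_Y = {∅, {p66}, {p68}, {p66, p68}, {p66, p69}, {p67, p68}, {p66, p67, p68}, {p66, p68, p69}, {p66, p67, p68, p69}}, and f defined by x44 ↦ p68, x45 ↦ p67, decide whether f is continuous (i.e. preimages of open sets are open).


f IS continuous.

Compute f^{-1}(U) for each U ∈ τ_Y:
  U = ∅: f^{-1}(U) = ∅ ∈ τ_X ✓.
  U = {p66}: f^{-1}(U) = ∅ ∈ τ_X ✓.
  U = {p68}: f^{-1}(U) = {x44} ∈ τ_X ✓.
  U = {p66, p68}: f^{-1}(U) = {x44} ∈ τ_X ✓.
  U = {p66, p69}: f^{-1}(U) = ∅ ∈ τ_X ✓.
  U = {p67, p68}: f^{-1}(U) = {x44, x45} ∈ τ_X ✓.
  U = {p66, p67, p68}: f^{-1}(U) = {x44, x45} ∈ τ_X ✓.
  U = {p66, p68, p69}: f^{-1}(U) = {x44} ∈ τ_X ✓.
  U = {p66, p67, p68, p69}: f^{-1}(U) = {x44, x45} ∈ τ_X ✓.
Every preimage lies in τ_X, so f IS continuous.


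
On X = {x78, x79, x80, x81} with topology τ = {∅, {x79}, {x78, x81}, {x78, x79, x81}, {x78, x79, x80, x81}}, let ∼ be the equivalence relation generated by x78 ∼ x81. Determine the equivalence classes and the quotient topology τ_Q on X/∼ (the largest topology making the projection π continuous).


X/∼ = {[x78=x81], [x79], [x80]}; |τ_Q| = 5.

Equivalence classes: [x78=x81], [x79], [x80].
Quotient map π: X → X/∼ sends x78 ↦ [x78=x81], x79 ↦ [x79], x80 ↦ [x80], x81 ↦ [x78=x81].
For each subset V ⊆ X/∼, compute π^{-1}(V) ⊆ X and check whether π^{-1}(V) ∈ τ. V is open in τ_Q iff π^{-1}(V) ∈ τ.
  V = {}: π^{-1}(V) = ∅ ∈ τ ✓.
  V = {[x78=x81]}: π^{-1}(V) = {x78, x81} ∈ τ ✓.
  V = {[x79]}: π^{-1}(V) = {x79} ∈ τ ✓.
  V = {[x78=x81], [x79]}: π^{-1}(V) = {x78, x79, x81} ∈ τ ✓.
  V = {[x80]}: π^{-1}(V) = {x80} ∉ τ ✗.
  V = {[x78=x81], [x80]}: π^{-1}(V) = {x78, x80, x81} ∉ τ ✗.
  V = {[x79], [x80]}: π^{-1}(V) = {x79, x80} ∉ τ ✗.
  V = {[x78=x81], [x79], [x80]}: π^{-1}(V) = {x78, x79, x80, x81} ∈ τ ✓.
Open sets in the quotient: τ_Q = {{}, {[x78=x81]}, {[x79]}, {[x78=x81], [x79]}, {[x78=x81], [x79], [x80]}} (5 elements).


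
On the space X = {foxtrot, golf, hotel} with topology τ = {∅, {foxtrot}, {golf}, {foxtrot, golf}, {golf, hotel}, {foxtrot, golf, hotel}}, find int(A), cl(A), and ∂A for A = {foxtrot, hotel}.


int(A) = {foxtrot}, cl(A) = {foxtrot, hotel}, ∂A = {hotel}.

Closed sets in (X, τ) are complements of opens:
  closed(X, τ) = {∅, {foxtrot}, {hotel}, {foxtrot, hotel}, {golf, hotel}, {foxtrot, golf, hotel}}.
int(A) = ⋃ {U ∈ τ : U ⊆ A}. Opens contained in A: ∅, {foxtrot}.
Taking the union of these: int(A) = {foxtrot}.
cl(A) = ⋂ {C closed : A ⊆ C}. Closed sets containing A: {foxtrot, hotel}, {foxtrot, golf, hotel}.
Intersecting these: cl(A) = {foxtrot, hotel}.
∂A = cl(A) ∖ int(A) = {foxtrot, hotel} ∖ {foxtrot} = {hotel}.


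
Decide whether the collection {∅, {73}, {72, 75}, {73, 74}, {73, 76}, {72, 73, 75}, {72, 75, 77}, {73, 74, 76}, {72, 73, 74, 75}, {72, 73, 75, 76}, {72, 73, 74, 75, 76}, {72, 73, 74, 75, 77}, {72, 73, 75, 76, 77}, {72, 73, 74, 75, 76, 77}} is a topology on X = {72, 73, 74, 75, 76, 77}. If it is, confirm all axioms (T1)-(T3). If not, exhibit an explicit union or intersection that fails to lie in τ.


τ is NOT a topology on X.

Axiom (T1): ∅ ∈ τ? Yes; X ∈ τ? Yes.
Axiom (T2/T3): check pairwise unions and intersections of members of τ.
Counterexample for (T2): {73} ∪ {72, 75, 77} = {72, 73, 75, 77} ∉ τ. Therefore τ is NOT a topology.


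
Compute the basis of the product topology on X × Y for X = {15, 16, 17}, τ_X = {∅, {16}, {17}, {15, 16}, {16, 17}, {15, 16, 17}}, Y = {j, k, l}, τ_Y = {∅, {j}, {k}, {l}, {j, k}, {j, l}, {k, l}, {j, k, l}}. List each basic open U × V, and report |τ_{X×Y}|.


Basis B = {∅ × ∅, {16} × {j}, {16} × {k}, {16} × {l}, {17} × {j}, {17} × {k}, {17} × {l}, {15, 16} × {j}, {15, 16} × {k}, {15, 16} × {l}, {16} × {j, k}, {16} × {j, l}, {16, 17} × {j}, {16} × {k, l}, {16, 17} × {k}, {16, 17} × {l}, {17} × {j, k}, {17} × {j, l}, {17} × {k, l}, {15, 16, 17} × {j}, {15, 16, 17} × {k}, {15, 16, 17} × {l}, {16} × {j, k, l}, {17} × {j, k, l}, {15, 16} × {j, k}, {15, 16} × {j, l}, {15, 16} × {k, l}, {16, 17} × {j, k}, {16, 17} × {j, l}, {16, 17} × {k, l}, {15, 16} × {j, k, l}, {15, 16, 17} × {j, k}, {15, 16, 17} × {j, l}, {15, 16, 17} × {k, l}, {16, 17} × {j, k, l}, {15, 16, 17} × {j, k, l}}; |τ_{X×Y}| = 216.

Enumerate products U × V with U ∈ τ_X, V ∈ τ_Y (deduplicated):
  ∅ × ∅ = {} (∅)
  {16} × {j} = {(16,j)}
  {16} × {k} = {(16,k)}
  {16} × {l} = {(16,l)}
  {17} × {j} = {(17,j)}
  {17} × {k} = {(17,k)}
  {17} × {l} = {(17,l)}
  {15, 16} × {j} = {(15,j), (16,j)}
  {15, 16} × {k} = {(15,k), (16,k)}
  {15, 16} × {l} = {(15,l), (16,l)}
  {16} × {j, k} = {(16,j), (16,k)}
  {16} × {j, l} = {(16,j), (16,l)}
  {16, 17} × {j} = {(16,j), (17,j)}
  {16} × {k, l} = {(16,k), (16,l)}
  {16, 17} × {k} = {(16,k), (17,k)}
  {16, 17} × {l} = {(16,l), (17,l)}
  {17} × {j, k} = {(17,j), (17,k)}
  {17} × {j, l} = {(17,j), (17,l)}
  {17} × {k, l} = {(17,k), (17,l)}
  {15, 16, 17} × {j} = {(15,j), (16,j), (17,j)}
  {15, 16, 17} × {k} = {(15,k), (16,k), (17,k)}
  {15, 16, 17} × {l} = {(15,l), (16,l), (17,l)}
  {16} × {j, k, l} = {(16,j), (16,k), (16,l)}
  {17} × {j, k, l} = {(17,j), (17,k), (17,l)}
  {15, 16} × {j, k} = {(15,j), (15,k), (16,j), (16,k)}
  {15, 16} × {j, l} = {(15,j), (15,l), (16,j), (16,l)}
  {15, 16} × {k, l} = {(15,k), (15,l), (16,k), (16,l)}
  {16, 17} × {j, k} = {(16,j), (16,k), (17,j), (17,k)}
  {16, 17} × {j, l} = {(16,j), (16,l), (17,j), (17,l)}
  {16, 17} × {k, l} = {(16,k), (16,l), (17,k), (17,l)}
  {15, 16} × {j, k, l} = {(15,j), (15,k), (15,l), (16,j), (16,k), (16,l)}
  {15, 16, 17} × {j, k} = {(15,j), (15,k), (16,j), (16,k), (17,j), (17,k)}
  {15, 16, 17} × {j, l} = {(15,j), (15,l), (16,j), (16,l), (17,j), (17,l)}
  {15, 16, 17} × {k, l} = {(15,k), (15,l), (16,k), (16,l), (17,k), (17,l)}
  {16, 17} × {j, k, l} = {(16,j), (16,k), (16,l), (17,j), (17,k), (17,l)}
  {15, 16, 17} × {j, k, l} = {(15,j), (15,k), (15,l), (16,j), (16,k), (16,l), (17,j), (17,k), (17,l)}
These 36 distinct sets form the basis B.
Close under arbitrary unions to get τ_{X×Y}; counting gives |τ_{X×Y}| = 216.


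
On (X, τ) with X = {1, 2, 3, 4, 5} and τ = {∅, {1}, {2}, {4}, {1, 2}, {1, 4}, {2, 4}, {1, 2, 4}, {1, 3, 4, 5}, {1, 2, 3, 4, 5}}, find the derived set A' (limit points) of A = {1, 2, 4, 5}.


A' = {3, 5}

For each x ∈ X, list the open sets U ∈ τ with x ∈ U, then check whether U ∩ (A ∖ {x}) ≠ ∅ for every such U.
  x = 1: open {1} ∋ x has {1} ∩ (A ∖ {1}) = ∅, so x is NOT a limit point.
  x = 2: open {2} ∋ x has {2} ∩ (A ∖ {2}) = ∅, so x is NOT a limit point.
  x = 3: opens ∋ x are {1, 3, 4, 5}, {1, 2, 3, 4, 5}; each meets A ∖ {3}, so x IS a limit point.
  x = 4: open {4} ∋ x has {4} ∩ (A ∖ {4}) = ∅, so x is NOT a limit point.
  x = 5: opens ∋ x are {1, 3, 4, 5}, {1, 2, 3, 4, 5}; each meets A ∖ {5}, so x IS a limit point.
Collecting: A' = {3, 5}.


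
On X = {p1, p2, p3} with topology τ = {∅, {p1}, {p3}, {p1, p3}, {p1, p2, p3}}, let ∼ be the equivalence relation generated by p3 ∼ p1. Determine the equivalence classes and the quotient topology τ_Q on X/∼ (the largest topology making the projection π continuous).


X/∼ = {[p1=p3], [p2]}; |τ_Q| = 3.

Equivalence classes: [p1=p3], [p2].
Quotient map π: X → X/∼ sends p1 ↦ [p1=p3], p2 ↦ [p2], p3 ↦ [p1=p3].
For each subset V ⊆ X/∼, compute π^{-1}(V) ⊆ X and check whether π^{-1}(V) ∈ τ. V is open in τ_Q iff π^{-1}(V) ∈ τ.
  V = {}: π^{-1}(V) = ∅ ∈ τ ✓.
  V = {[p1=p3]}: π^{-1}(V) = {p1, p3} ∈ τ ✓.
  V = {[p2]}: π^{-1}(V) = {p2} ∉ τ ✗.
  V = {[p1=p3], [p2]}: π^{-1}(V) = {p1, p2, p3} ∈ τ ✓.
Open sets in the quotient: τ_Q = {{}, {[p1=p3]}, {[p1=p3], [p2]}} (3 elements).


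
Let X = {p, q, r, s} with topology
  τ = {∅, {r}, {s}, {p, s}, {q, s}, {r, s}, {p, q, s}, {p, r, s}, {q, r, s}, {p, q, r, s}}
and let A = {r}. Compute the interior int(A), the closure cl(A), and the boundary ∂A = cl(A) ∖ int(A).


int(A) = {r}, cl(A) = {r}, ∂A = ∅.

Closed sets in (X, τ) are complements of opens:
  closed(X, τ) = {∅, {p}, {q}, {r}, {p, q}, {p, r}, {q, r}, {p, q, r}, {p, q, s}, {p, q, r, s}}.
int(A) = ⋃ {U ∈ τ : U ⊆ A}. Opens contained in A: ∅, {r}.
Taking the union of these: int(A) = {r}.
cl(A) = ⋂ {C closed : A ⊆ C}. Closed sets containing A: {r}, {p, r}, {q, r}, {p, q, r}, {p, q, r, s}.
Intersecting these: cl(A) = {r}.
∂A = cl(A) ∖ int(A) = {r} ∖ {r} = ∅.


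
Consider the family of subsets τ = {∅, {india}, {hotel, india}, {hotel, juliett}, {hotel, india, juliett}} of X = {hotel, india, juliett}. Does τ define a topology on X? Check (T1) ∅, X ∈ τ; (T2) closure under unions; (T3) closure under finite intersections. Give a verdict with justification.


τ is NOT a topology on X.

Axiom (T1): ∅ ∈ τ? Yes; X ∈ τ? Yes.
Axiom (T2/T3): check pairwise unions and intersections of members of τ.
Counterexample for (T3): {hotel, india} ∩ {hotel, juliett} = {hotel} ∉ τ. Therefore τ is NOT a topology.


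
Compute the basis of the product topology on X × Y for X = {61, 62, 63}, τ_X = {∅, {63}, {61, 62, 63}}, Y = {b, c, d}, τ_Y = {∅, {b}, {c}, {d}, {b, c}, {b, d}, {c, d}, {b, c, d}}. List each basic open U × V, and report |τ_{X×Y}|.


Basis B = {∅ × ∅, {63} × {b}, {63} × {c}, {63} × {d}, {63} × {b, c}, {63} × {b, d}, {63} × {c, d}, {61, 62, 63} × {b}, {61, 62, 63} × {c}, {61, 62, 63} × {d}, {63} × {b, c, d}, {61, 62, 63} × {b, c}, {61, 62, 63} × {b, d}, {61, 62, 63} × {c, d}, {61, 62, 63} × {b, c, d}}; |τ_{X×Y}| = 27.

Enumerate products U × V with U ∈ τ_X, V ∈ τ_Y (deduplicated):
  ∅ × ∅ = {} (∅)
  {63} × {b} = {(63,b)}
  {63} × {c} = {(63,c)}
  {63} × {d} = {(63,d)}
  {63} × {b, c} = {(63,b), (63,c)}
  {63} × {b, d} = {(63,b), (63,d)}
  {63} × {c, d} = {(63,c), (63,d)}
  {61, 62, 63} × {b} = {(61,b), (62,b), (63,b)}
  {61, 62, 63} × {c} = {(61,c), (62,c), (63,c)}
  {61, 62, 63} × {d} = {(61,d), (62,d), (63,d)}
  {63} × {b, c, d} = {(63,b), (63,c), (63,d)}
  {61, 62, 63} × {b, c} = {(61,b), (61,c), (62,b), (62,c), (63,b), (63,c)}
  {61, 62, 63} × {b, d} = {(61,b), (61,d), (62,b), (62,d), (63,b), (63,d)}
  {61, 62, 63} × {c, d} = {(61,c), (61,d), (62,c), (62,d), (63,c), (63,d)}
  {61, 62, 63} × {b, c, d} = {(61,b), (61,c), (61,d), (62,b), (62,c), (62,d), (63,b), (63,c), (63,d)}
These 15 distinct sets form the basis B.
Close under arbitrary unions to get τ_{X×Y}; counting gives |τ_{X×Y}| = 27.


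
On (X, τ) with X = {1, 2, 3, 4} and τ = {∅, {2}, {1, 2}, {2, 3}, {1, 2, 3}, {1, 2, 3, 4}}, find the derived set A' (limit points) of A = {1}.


A' = {4}

For each x ∈ X, list the open sets U ∈ τ with x ∈ U, then check whether U ∩ (A ∖ {x}) ≠ ∅ for every such U.
  x = 1: open {1, 2} ∋ x has {1, 2} ∩ (A ∖ {1}) = ∅, so x is NOT a limit point.
  x = 2: open {2} ∋ x has {2} ∩ (A ∖ {2}) = ∅, so x is NOT a limit point.
  x = 3: open {2, 3} ∋ x has {2, 3} ∩ (A ∖ {3}) = ∅, so x is NOT a limit point.
  x = 4: opens ∋ x are {1, 2, 3, 4}; each meets A ∖ {4}, so x IS a limit point.
Collecting: A' = {4}.


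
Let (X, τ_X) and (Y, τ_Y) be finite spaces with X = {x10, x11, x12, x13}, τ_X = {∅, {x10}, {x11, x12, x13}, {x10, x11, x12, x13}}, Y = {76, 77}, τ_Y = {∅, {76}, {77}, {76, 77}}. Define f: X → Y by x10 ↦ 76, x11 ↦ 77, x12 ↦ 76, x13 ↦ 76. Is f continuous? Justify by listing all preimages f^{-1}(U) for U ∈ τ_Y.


f is NOT continuous.

Compute f^{-1}(U) for each U ∈ τ_Y:
  U = ∅: f^{-1}(U) = ∅ ∈ τ_X ✓.
  U = {76}: f^{-1}(U) = {x10, x12, x13} ∉ τ_X ✗.
  U = {77}: f^{-1}(U) = {x11} ∉ τ_X ✗.
  U = {76, 77}: f^{-1}(U) = {x10, x11, x12, x13} ∈ τ_X ✓.
Found U = {76} with f^{-1}(U) = {x10, x12, x13} not in τ_X. Therefore f is NOT continuous.
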